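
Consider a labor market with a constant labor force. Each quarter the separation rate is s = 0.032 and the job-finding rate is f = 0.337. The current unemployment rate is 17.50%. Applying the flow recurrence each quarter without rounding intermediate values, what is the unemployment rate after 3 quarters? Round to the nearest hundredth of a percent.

With a fixed labor force, u_{t+1} = u_t + s·(1−u_t) − f·u_t = u_t·(1−s−f) + s.
Here 1−s−f = 0.631 and s = 0.032.
u_1 = 0.175000 × 0.631 + 0.032 = 0.142425.
u_2 = 0.142425 × 0.631 + 0.032 = 0.121870.
u_3 = 0.121870 × 0.631 + 0.032 = 0.108900.

Unemployment rate after three quarters ≈ 10.89%.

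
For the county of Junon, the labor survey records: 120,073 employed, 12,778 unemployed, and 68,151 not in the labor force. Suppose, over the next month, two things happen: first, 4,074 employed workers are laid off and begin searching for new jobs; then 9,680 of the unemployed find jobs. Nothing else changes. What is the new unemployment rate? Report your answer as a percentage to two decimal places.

Initially, labor force = 120,073 + 12,778 = 132,851, so u = 12,778/132,851 = 9.62%.
After the first change, employed falls and unemployed rises by 4,074; labor force unchanged → E = 115,999, U = 16,852, labor force = 132,851.
After the second change, unemployed falls and employed rises by 9,680; labor force unchanged → E = 125,679, U = 7,172, labor force = 132,851.
New unemployment rate = 7,172 / 132,851 = 5.40%.

New unemployment rate ≈ 5.40%.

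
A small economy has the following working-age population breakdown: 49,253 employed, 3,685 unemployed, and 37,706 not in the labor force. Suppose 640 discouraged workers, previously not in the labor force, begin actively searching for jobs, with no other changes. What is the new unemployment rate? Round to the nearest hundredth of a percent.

New unemployment rate ≈ 8.07%.

Initially, labor force = 49,253 + 3,685 = 52,938, so u = 3,685/52,938 = 6.96%.
After the change, unemployed and labor force both rise by 640 → E = 49,253, U = 4,325, labor force = 53,578.
New unemployment rate = 4,325 / 53,578 = 8.07%.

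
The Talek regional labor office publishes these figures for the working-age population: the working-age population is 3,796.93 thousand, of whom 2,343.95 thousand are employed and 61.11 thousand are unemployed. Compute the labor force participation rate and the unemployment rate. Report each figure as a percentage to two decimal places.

Labor force = employed + unemployed = 2,343.95 + 61.11 = 2,405.06 thousand.
Unemployment rate = 61.11 / 2,405.06 = 2.54%.
Labor force participation rate = 2,405.06 / 3,796.93 = 63.34%.

Labor force participation rate ≈ 63.34%; unemployment rate ≈ 2.54%.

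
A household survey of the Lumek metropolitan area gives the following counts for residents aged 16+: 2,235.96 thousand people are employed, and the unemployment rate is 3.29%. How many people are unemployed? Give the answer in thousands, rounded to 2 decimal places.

About 76.07 thousand are unemployed.

Let U be the number unemployed. The labor force is E + U, and U/(E+U) = 0.0329.
So U = 0.0329 × 2,235.96 / (1 − 0.0329) = 73.5631 / 0.9671 ≈ 76.07 thousand.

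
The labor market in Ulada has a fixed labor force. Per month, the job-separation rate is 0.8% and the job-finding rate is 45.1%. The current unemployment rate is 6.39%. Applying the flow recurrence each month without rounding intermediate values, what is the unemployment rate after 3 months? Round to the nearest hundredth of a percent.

Unemployment rate after three months ≈ 2.48%.

With a fixed labor force, u_{t+1} = u_t + s·(1−u_t) − f·u_t = u_t·(1−s−f) + s.
Here 1−s−f = 0.541 and s = 0.008.
u_1 = 0.063900 × 0.541 + 0.008 = 0.042570.
u_2 = 0.042570 × 0.541 + 0.008 = 0.031030.
u_3 = 0.031030 × 0.541 + 0.008 = 0.024787.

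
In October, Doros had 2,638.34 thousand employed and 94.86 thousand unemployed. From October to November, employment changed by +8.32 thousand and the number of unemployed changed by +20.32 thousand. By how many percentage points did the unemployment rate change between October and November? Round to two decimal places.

October: labor force = 2,638.34 + 94.86 = 2,733.20; u = 94.86/2,733.20 = 3.47%.
November: labor force = 2,646.66 + 115.18 = 2,761.84; u = 115.18/2,761.84 = 4.17%.
Change = 4.17% − 3.47% = +0.70 pp.

The unemployment rate changed by +0.70 percentage points.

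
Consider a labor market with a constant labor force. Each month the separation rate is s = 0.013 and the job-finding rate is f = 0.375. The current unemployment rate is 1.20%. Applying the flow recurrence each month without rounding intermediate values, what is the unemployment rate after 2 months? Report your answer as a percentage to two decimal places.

With a fixed labor force, u_{t+1} = u_t + s·(1−u_t) − f·u_t = u_t·(1−s−f) + s.
Here 1−s−f = 0.612 and s = 0.013.
u_1 = 0.012000 × 0.612 + 0.013 = 0.020344.
u_2 = 0.020344 × 0.612 + 0.013 = 0.025451.

Unemployment rate after two months ≈ 2.55%.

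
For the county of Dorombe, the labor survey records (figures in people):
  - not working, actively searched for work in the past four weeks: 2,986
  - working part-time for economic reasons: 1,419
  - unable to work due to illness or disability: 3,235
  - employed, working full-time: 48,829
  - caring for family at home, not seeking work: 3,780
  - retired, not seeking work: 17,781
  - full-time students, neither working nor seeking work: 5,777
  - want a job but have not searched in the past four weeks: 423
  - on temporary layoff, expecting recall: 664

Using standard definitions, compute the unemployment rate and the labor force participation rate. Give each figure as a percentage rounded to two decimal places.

Unemployment rate ≈ 6.77%; labor force participation rate ≈ 63.49%.

Employed = 1,419 + 48,829 = 50,248 (anyone who worked, including part-time for economic reasons, counts as employed).
Unemployed = 2,986 + 664 = 3,650 (jobless and actively searching, or on temporary layoff).
Labor force = 50,248 + 3,650 = 53,898.
Not in labor force = 3,235 + 3,780 + 17,781 + 5,777 + 423 = 30,996 (those not working and not actively searching are outside the labor force — including those who want a job but have given up searching).
Civilian working-age population = 53,898 + 30,996 = 84,894.
Unemployment rate = 3,650 / 53,898 = 6.77%.
Labor force participation rate = 53,898 / 84,894 = 63.49%.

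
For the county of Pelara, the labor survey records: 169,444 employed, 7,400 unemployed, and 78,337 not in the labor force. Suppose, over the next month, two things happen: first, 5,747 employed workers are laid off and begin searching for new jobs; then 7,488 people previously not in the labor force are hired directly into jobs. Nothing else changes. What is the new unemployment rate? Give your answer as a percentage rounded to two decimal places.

Initially, labor force = 169,444 + 7,400 = 176,844, so u = 7,400/176,844 = 4.18%.
After the first change, employed falls and unemployed rises by 5,747; labor force unchanged → E = 163,697, U = 13,147, labor force = 176,844.
After the second change, employed and labor force both rise by 7,488; unemployed unchanged → E = 171,185, U = 13,147, labor force = 184,332.
New unemployment rate = 13,147 / 184,332 = 7.13%.

New unemployment rate ≈ 7.13%.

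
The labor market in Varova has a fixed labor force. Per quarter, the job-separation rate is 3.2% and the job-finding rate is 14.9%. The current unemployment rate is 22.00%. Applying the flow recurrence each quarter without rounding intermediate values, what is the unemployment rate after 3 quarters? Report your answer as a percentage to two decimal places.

Unemployment rate after three quarters ≈ 20.05%.

With a fixed labor force, u_{t+1} = u_t + s·(1−u_t) − f·u_t = u_t·(1−s−f) + s.
Here 1−s−f = 0.819 and s = 0.032.
u_1 = 0.220000 × 0.819 + 0.032 = 0.212180.
u_2 = 0.212180 × 0.819 + 0.032 = 0.205775.
u_3 = 0.205775 × 0.819 + 0.032 = 0.200530.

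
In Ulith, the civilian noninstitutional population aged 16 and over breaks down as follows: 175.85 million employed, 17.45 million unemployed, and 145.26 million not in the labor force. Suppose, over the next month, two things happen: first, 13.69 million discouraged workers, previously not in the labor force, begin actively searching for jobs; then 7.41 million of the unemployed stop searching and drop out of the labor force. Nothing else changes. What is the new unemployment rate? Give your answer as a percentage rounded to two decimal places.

New unemployment rate ≈ 11.89%.

Initially, labor force = 175.85 + 17.45 = 193.30 million, so u = 17.45/193.30 = 9.03%.
After the first change, unemployed and labor force both rise by 13.69 → E = 175.85, U = 31.14, labor force = 206.99 million.
After the second change, unemployed and labor force both fall by 7.41 → E = 175.85, U = 23.73, labor force = 199.58 million.
New unemployment rate = 23.73 / 199.58 = 11.89%.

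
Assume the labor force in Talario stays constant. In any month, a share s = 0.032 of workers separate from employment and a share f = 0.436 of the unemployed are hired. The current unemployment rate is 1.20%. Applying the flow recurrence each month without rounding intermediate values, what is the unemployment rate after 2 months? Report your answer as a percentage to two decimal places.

Unemployment rate after two months ≈ 5.24%.

With a fixed labor force, u_{t+1} = u_t + s·(1−u_t) − f·u_t = u_t·(1−s−f) + s.
Here 1−s−f = 0.532 and s = 0.032.
u_1 = 0.012000 × 0.532 + 0.032 = 0.038384.
u_2 = 0.038384 × 0.532 + 0.032 = 0.052420.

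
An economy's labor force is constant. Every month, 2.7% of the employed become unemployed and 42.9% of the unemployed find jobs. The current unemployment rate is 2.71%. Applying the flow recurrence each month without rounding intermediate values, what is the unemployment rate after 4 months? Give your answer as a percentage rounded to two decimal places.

Unemployment rate after four months ≈ 5.64%.

With a fixed labor force, u_{t+1} = u_t + s·(1−u_t) − f·u_t = u_t·(1−s−f) + s.
Here 1−s−f = 0.544 and s = 0.027.
u_1 = 0.027100 × 0.544 + 0.027 = 0.041742.
u_2 = 0.041742 × 0.544 + 0.027 = 0.049708.
u_3 = 0.049708 × 0.544 + 0.027 = 0.054041.
u_4 = 0.054041 × 0.544 + 0.027 = 0.056398.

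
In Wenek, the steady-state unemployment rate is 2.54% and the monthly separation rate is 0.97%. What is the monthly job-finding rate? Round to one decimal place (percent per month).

Job-finding rate ≈ 37.2% per month.

From u* = s/(s+f): f = s·(1−u)/u.
f = 0.97 × (1 − 0.0254) / 0.0254 = 0.9454 / 0.0254 ≈ 37.2% per month.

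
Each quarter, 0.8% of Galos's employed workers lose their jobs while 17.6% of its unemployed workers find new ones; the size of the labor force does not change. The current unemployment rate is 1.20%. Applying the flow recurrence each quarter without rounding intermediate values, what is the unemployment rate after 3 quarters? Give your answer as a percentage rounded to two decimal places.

With a fixed labor force, u_{t+1} = u_t + s·(1−u_t) − f·u_t = u_t·(1−s−f) + s.
Here 1−s−f = 0.816 and s = 0.008.
u_1 = 0.012000 × 0.816 + 0.008 = 0.017792.
u_2 = 0.017792 × 0.816 + 0.008 = 0.022518.
u_3 = 0.022518 × 0.816 + 0.008 = 0.026375.

Unemployment rate after three quarters ≈ 2.64%.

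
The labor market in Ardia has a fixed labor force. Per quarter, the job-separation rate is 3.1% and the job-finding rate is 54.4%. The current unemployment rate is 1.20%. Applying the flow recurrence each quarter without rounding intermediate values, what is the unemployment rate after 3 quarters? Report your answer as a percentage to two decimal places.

Unemployment rate after three quarters ≈ 5.07%.

With a fixed labor force, u_{t+1} = u_t + s·(1−u_t) − f·u_t = u_t·(1−s−f) + s.
Here 1−s−f = 0.425 and s = 0.031.
u_1 = 0.012000 × 0.425 + 0.031 = 0.036100.
u_2 = 0.036100 × 0.425 + 0.031 = 0.046343.
u_3 = 0.046343 × 0.425 + 0.031 = 0.050696.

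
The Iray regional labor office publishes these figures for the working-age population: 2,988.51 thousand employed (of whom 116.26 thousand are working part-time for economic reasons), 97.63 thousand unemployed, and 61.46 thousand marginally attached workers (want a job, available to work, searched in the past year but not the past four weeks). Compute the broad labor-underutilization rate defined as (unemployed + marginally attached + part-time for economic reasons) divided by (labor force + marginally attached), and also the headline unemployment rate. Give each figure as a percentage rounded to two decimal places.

Labor force = 2,988.51 + 97.63 = 3,086.14 thousand.
Numerator = 97.63 + 61.46 + 116.26 = 275.35 thousand.
Denominator = 3,086.14 + 61.46 = 3,147.60 thousand.
Broad rate = 275.35 / 3,147.60 = 8.75%.
Headline unemployment rate = 97.63 / 3,086.14 = 3.16%.

Broad underutilization rate ≈ 8.75%; headline unemployment rate ≈ 3.16%.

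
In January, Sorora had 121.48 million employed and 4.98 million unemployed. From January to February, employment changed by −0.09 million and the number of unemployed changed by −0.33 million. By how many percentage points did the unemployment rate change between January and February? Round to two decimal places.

January: labor force = 121.48 + 4.98 = 126.46; u = 4.98/126.46 = 3.94%.
February: labor force = 121.39 + 4.65 = 126.04; u = 4.65/126.04 = 3.69%.
Change = 3.69% − 3.94% = −0.25 pp.

The unemployment rate changed by −0.25 percentage points.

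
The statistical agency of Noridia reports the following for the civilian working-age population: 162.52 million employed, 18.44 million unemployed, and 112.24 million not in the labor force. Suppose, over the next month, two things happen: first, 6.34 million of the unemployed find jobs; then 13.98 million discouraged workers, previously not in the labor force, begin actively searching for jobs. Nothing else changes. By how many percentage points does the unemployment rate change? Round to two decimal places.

Initially, labor force = 162.52 + 18.44 = 180.96 million, so u = 18.44/180.96 = 10.19%.
After the first change, unemployed falls and employed rises by 6.34; labor force unchanged → E = 168.86, U = 12.10, labor force = 180.96 million.
After the second change, unemployed and labor force both rise by 13.98 → E = 168.86, U = 26.08, labor force = 194.94 million.
New unemployment rate = 26.08 / 194.94 = 13.38%.
Change = 13.38% − 10.19% = +3.19 percentage points.

The unemployment rate changes by +3.19 percentage points.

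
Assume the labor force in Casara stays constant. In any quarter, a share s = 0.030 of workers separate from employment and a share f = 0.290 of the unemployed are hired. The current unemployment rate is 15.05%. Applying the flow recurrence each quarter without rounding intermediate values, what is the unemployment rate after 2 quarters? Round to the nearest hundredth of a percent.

With a fixed labor force, u_{t+1} = u_t + s·(1−u_t) − f·u_t = u_t·(1−s−f) + s.
Here 1−s−f = 0.680 and s = 0.030.
u_1 = 0.150500 × 0.680 + 0.030 = 0.132340.
u_2 = 0.132340 × 0.680 + 0.030 = 0.119991.

Unemployment rate after two quarters ≈ 12.00%.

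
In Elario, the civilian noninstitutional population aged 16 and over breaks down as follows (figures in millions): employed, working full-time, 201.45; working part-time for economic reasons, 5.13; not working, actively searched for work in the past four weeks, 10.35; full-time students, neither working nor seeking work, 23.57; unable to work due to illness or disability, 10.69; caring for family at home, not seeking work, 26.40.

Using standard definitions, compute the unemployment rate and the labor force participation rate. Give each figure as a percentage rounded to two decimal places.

Employed = 201.45 + 5.13 = 206.58 million (anyone who worked, including part-time for economic reasons, counts as employed).
Unemployed = 10.35 million.
Labor force = 206.58 + 10.35 = 216.93 million.
Not in labor force = 23.57 + 10.69 + 26.40 = 60.66 million (those not working and not actively searching are outside the labor force).
Civilian working-age population = 216.93 + 60.66 = 277.59 million.
Unemployment rate = 10.35 / 216.93 = 4.77%.
Labor force participation rate = 216.93 / 277.59 = 78.15%.

Unemployment rate ≈ 4.77%; labor force participation rate ≈ 78.15%.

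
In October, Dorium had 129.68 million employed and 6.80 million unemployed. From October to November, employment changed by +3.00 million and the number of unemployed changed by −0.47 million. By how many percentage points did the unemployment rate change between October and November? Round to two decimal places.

The unemployment rate changed by −0.43 percentage points.

October: labor force = 129.68 + 6.80 = 136.48; u = 6.80/136.48 = 4.98%.
November: labor force = 132.68 + 6.33 = 139.01; u = 6.33/139.01 = 4.55%.
Change = 4.55% − 4.98% = −0.43 pp.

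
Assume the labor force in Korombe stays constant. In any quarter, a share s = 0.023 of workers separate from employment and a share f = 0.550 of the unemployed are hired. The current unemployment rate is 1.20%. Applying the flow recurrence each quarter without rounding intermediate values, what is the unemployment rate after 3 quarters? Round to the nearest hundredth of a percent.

Unemployment rate after three quarters ≈ 3.79%.

With a fixed labor force, u_{t+1} = u_t + s·(1−u_t) − f·u_t = u_t·(1−s−f) + s.
Here 1−s−f = 0.427 and s = 0.023.
u_1 = 0.012000 × 0.427 + 0.023 = 0.028124.
u_2 = 0.028124 × 0.427 + 0.023 = 0.035009.
u_3 = 0.035009 × 0.427 + 0.023 = 0.037949.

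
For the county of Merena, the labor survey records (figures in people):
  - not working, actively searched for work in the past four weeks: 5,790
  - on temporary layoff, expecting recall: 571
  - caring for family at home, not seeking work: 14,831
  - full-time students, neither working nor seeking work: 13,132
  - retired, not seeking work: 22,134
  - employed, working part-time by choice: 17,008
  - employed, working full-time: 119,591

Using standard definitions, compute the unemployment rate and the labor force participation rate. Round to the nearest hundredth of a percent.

Employed = 17,008 + 119,591 = 136,599.
Unemployed = 5,790 + 571 = 6,361 (jobless and actively searching, or on temporary layoff).
Labor force = 136,599 + 6,361 = 142,960.
Not in labor force = 14,831 + 13,132 + 22,134 = 50,097 (those not working and not actively searching are outside the labor force).
Civilian working-age population = 142,960 + 50,097 = 193,057.
Unemployment rate = 6,361 / 142,960 = 4.45%.
Labor force participation rate = 142,960 / 193,057 = 74.05%.

Unemployment rate ≈ 4.45%; labor force participation rate ≈ 74.05%.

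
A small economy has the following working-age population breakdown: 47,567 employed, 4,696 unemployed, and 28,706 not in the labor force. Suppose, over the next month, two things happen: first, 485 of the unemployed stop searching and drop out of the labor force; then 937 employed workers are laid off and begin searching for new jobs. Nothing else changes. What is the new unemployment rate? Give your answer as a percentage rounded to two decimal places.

New unemployment rate ≈ 9.94%.

Initially, labor force = 47,567 + 4,696 = 52,263, so u = 4,696/52,263 = 8.99%.
After the first change, unemployed and labor force both fall by 485 → E = 47,567, U = 4,211, labor force = 51,778.
After the second change, employed falls and unemployed rises by 937; labor force unchanged → E = 46,630, U = 5,148, labor force = 51,778.
New unemployment rate = 5,148 / 51,778 = 9.94%.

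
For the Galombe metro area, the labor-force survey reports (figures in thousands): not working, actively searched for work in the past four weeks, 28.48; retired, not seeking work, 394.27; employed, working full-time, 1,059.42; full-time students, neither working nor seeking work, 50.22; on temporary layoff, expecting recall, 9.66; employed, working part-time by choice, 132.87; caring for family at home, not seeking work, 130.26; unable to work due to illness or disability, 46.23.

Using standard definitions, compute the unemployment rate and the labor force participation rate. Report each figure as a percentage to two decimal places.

Unemployment rate ≈ 3.10%; labor force participation rate ≈ 66.46%.

Employed = 1,059.42 + 132.87 = 1,192.29 thousand.
Unemployed = 28.48 + 9.66 = 38.14 thousand (jobless and actively searching, or on temporary layoff).
Labor force = 1,192.29 + 38.14 = 1,230.43 thousand.
Not in labor force = 394.27 + 50.22 + 130.26 + 46.23 = 620.98 thousand (those not working and not actively searching are outside the labor force).
Civilian working-age population = 1,230.43 + 620.98 = 1,851.41 thousand.
Unemployment rate = 38.14 / 1,230.43 = 3.10%.
Labor force participation rate = 1,230.43 / 1,851.41 = 66.46%.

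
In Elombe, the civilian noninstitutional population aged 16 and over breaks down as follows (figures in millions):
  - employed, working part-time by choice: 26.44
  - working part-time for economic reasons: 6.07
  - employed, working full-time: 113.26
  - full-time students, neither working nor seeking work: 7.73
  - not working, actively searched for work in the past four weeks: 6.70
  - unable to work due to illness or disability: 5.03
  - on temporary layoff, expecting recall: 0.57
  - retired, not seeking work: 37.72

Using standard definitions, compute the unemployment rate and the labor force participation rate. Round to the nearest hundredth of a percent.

Employed = 26.44 + 6.07 + 113.26 = 145.77 million (anyone who worked, including part-time for economic reasons, counts as employed).
Unemployed = 6.70 + 0.57 = 7.27 million (jobless and actively searching, or on temporary layoff).
Labor force = 145.77 + 7.27 = 153.04 million.
Not in labor force = 7.73 + 5.03 + 37.72 = 50.48 million (those not working and not actively searching are outside the labor force).
Civilian working-age population = 153.04 + 50.48 = 203.52 million.
Unemployment rate = 7.27 / 153.04 = 4.75%.
Labor force participation rate = 153.04 / 203.52 = 75.20%.

Unemployment rate ≈ 4.75%; labor force participation rate ≈ 75.20%.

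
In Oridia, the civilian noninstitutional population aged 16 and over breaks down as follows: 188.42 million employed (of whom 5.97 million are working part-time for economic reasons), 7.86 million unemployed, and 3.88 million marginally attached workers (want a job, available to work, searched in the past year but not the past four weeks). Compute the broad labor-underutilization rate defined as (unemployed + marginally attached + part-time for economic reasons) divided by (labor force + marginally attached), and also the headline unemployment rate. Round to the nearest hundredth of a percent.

Labor force = 188.42 + 7.86 = 196.28 million.
Numerator = 7.86 + 3.88 + 5.97 = 17.71 million.
Denominator = 196.28 + 3.88 = 200.16 million.
Broad rate = 17.71 / 200.16 = 8.85%.
Headline unemployment rate = 7.86 / 196.28 = 4.00%.

Broad underutilization rate ≈ 8.85%; headline unemployment rate ≈ 4.00%.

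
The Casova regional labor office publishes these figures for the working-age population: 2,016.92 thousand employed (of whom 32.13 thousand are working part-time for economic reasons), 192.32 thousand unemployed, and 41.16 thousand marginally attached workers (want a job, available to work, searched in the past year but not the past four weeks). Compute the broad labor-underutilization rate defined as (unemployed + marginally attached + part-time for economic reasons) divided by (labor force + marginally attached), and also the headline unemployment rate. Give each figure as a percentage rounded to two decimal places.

Labor force = 2,016.92 + 192.32 = 2,209.24 thousand.
Numerator = 192.32 + 41.16 + 32.13 = 265.61 thousand.
Denominator = 2,209.24 + 41.16 = 2,250.40 thousand.
Broad rate = 265.61 / 2,250.40 = 11.80%.
Headline unemployment rate = 192.32 / 2,209.24 = 8.71%.

Broad underutilization rate ≈ 11.80%; headline unemployment rate ≈ 8.71%.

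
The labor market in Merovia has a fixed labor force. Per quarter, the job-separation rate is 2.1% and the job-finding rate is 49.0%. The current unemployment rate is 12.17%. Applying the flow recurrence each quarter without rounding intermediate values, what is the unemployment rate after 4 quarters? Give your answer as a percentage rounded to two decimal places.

With a fixed labor force, u_{t+1} = u_t + s·(1−u_t) − f·u_t = u_t·(1−s−f) + s.
Here 1−s−f = 0.489 and s = 0.021.
u_1 = 0.121700 × 0.489 + 0.021 = 0.080511.
u_2 = 0.080511 × 0.489 + 0.021 = 0.060370.
u_3 = 0.060370 × 0.489 + 0.021 = 0.050521.
u_4 = 0.050521 × 0.489 + 0.021 = 0.045705.

Unemployment rate after four quarters ≈ 4.57%.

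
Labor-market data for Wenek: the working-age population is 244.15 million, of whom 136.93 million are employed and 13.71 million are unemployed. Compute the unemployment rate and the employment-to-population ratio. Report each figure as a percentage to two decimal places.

Unemployment rate ≈ 9.10%; employment-population ratio ≈ 56.08%.

Labor force = employed + unemployed = 136.93 + 13.71 = 150.64 million.
Unemployment rate = 13.71 / 150.64 = 9.10%.
Employment-population ratio = 136.93 / 244.15 = 56.08%.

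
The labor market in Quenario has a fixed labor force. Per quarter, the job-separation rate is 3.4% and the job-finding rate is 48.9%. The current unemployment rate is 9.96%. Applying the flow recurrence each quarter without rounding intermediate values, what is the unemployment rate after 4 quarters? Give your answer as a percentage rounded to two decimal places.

With a fixed labor force, u_{t+1} = u_t + s·(1−u_t) − f·u_t = u_t·(1−s−f) + s.
Here 1−s−f = 0.477 and s = 0.034.
u_1 = 0.099600 × 0.477 + 0.034 = 0.081509.
u_2 = 0.081509 × 0.477 + 0.034 = 0.072880.
u_3 = 0.072880 × 0.477 + 0.034 = 0.068764.
u_4 = 0.068764 × 0.477 + 0.034 = 0.066800.

Unemployment rate after four quarters ≈ 6.68%.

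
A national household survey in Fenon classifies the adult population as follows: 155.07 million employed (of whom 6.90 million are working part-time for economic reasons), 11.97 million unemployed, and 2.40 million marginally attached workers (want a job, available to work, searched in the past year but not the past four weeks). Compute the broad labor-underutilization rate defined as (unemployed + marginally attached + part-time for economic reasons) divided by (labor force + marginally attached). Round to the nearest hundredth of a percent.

Broad underutilization rate ≈ 12.55%.

Labor force = 155.07 + 11.97 = 167.04 million.
Numerator = 11.97 + 2.40 + 6.90 = 21.27 million.
Denominator = 167.04 + 2.40 = 169.44 million.
Broad rate = 21.27 / 169.44 = 12.55%.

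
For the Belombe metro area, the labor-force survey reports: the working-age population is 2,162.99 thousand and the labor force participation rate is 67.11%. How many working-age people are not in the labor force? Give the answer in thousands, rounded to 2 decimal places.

Share not in the labor force = 1 − 0.6711 = 0.3289.
Not in labor force = 0.3289 × 2,162.99 ≈ 711.41 thousand.

About 711.41 thousand are not in the labor force.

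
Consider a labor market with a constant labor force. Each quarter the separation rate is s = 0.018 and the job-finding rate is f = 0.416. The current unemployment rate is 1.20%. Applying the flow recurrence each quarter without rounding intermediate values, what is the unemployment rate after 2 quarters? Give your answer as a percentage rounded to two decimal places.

Unemployment rate after two quarters ≈ 3.20%.

With a fixed labor force, u_{t+1} = u_t + s·(1−u_t) − f·u_t = u_t·(1−s−f) + s.
Here 1−s−f = 0.566 and s = 0.018.
u_1 = 0.012000 × 0.566 + 0.018 = 0.024792.
u_2 = 0.024792 × 0.566 + 0.018 = 0.032032.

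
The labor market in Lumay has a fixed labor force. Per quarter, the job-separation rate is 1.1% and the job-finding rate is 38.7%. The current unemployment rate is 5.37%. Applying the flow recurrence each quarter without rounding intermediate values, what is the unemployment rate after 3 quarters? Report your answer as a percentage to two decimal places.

With a fixed labor force, u_{t+1} = u_t + s·(1−u_t) − f·u_t = u_t·(1−s−f) + s.
Here 1−s−f = 0.602 and s = 0.011.
u_1 = 0.053700 × 0.602 + 0.011 = 0.043327.
u_2 = 0.043327 × 0.602 + 0.011 = 0.037083.
u_3 = 0.037083 × 0.602 + 0.011 = 0.033324.

Unemployment rate after three quarters ≈ 3.33%.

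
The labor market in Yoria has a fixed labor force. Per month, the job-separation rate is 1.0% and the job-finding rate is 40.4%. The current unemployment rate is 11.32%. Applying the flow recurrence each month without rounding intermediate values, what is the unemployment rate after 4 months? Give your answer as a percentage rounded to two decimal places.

Unemployment rate after four months ≈ 3.47%.

With a fixed labor force, u_{t+1} = u_t + s·(1−u_t) − f·u_t = u_t·(1−s−f) + s.
Here 1−s−f = 0.586 and s = 0.010.
u_1 = 0.113200 × 0.586 + 0.010 = 0.076335.
u_2 = 0.076335 × 0.586 + 0.010 = 0.054732.
u_3 = 0.054732 × 0.586 + 0.010 = 0.042073.
u_4 = 0.042073 × 0.586 + 0.010 = 0.034655.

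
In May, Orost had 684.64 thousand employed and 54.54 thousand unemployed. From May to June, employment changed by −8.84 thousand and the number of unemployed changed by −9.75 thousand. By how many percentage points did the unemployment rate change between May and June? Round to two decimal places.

May: labor force = 684.64 + 54.54 = 739.18; u = 54.54/739.18 = 7.38%.
June: labor force = 675.80 + 44.79 = 720.59; u = 44.79/720.59 = 6.22%.
Change = 6.22% − 7.38% = −1.16 pp.

The unemployment rate changed by −1.16 percentage points.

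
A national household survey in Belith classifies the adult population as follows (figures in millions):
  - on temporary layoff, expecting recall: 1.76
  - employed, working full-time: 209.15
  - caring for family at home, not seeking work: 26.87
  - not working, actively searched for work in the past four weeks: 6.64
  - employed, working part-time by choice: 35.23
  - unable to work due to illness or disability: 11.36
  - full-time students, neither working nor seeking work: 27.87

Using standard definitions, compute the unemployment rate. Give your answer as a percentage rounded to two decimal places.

Employed = 209.15 + 35.23 = 244.38 million.
Unemployed = 1.76 + 6.64 = 8.40 million (jobless and actively searching, or on temporary layoff).
Labor force = 244.38 + 8.40 = 252.78 million.
Unemployment rate = 8.40 / 252.78 = 3.32%.

Unemployment rate ≈ 3.32%.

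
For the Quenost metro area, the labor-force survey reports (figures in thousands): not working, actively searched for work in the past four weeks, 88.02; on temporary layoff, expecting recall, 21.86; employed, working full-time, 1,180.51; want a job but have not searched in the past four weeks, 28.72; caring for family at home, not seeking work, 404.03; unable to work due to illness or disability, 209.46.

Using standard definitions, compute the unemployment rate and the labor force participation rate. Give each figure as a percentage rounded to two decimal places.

Employed = 1,180.51 thousand.
Unemployed = 88.02 + 21.86 = 109.88 thousand (jobless and actively searching, or on temporary layoff).
Labor force = 1,180.51 + 109.88 = 1,290.39 thousand.
Not in labor force = 28.72 + 404.03 + 209.46 = 642.21 thousand (those not working and not actively searching are outside the labor force — including those who want a job but have given up searching).
Civilian working-age population = 1,290.39 + 642.21 = 1,932.60 thousand.
Unemployment rate = 109.88 / 1,290.39 = 8.52%.
Labor force participation rate = 1,290.39 / 1,932.60 = 66.77%.

Unemployment rate ≈ 8.52%; labor force participation rate ≈ 66.77%.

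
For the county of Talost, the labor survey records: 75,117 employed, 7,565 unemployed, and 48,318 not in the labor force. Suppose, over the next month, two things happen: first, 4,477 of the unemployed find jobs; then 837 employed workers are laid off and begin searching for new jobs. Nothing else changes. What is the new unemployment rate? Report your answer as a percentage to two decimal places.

New unemployment rate ≈ 4.75%.

Initially, labor force = 75,117 + 7,565 = 82,682, so u = 7,565/82,682 = 9.15%.
After the first change, unemployed falls and employed rises by 4,477; labor force unchanged → E = 79,594, U = 3,088, labor force = 82,682.
After the second change, employed falls and unemployed rises by 837; labor force unchanged → E = 78,757, U = 3,925, labor force = 82,682.
New unemployment rate = 3,925 / 82,682 = 4.75%.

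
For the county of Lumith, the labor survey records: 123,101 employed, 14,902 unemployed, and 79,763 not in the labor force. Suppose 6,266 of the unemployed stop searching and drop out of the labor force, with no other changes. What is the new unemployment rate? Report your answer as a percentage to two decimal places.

New unemployment rate ≈ 6.56%.

Initially, labor force = 123,101 + 14,902 = 138,003, so u = 14,902/138,003 = 10.80%.
After the change, unemployed and labor force both fall by 6,266 → E = 123,101, U = 8,636, labor force = 131,737.
New unemployment rate = 8,636 / 131,737 = 6.56%.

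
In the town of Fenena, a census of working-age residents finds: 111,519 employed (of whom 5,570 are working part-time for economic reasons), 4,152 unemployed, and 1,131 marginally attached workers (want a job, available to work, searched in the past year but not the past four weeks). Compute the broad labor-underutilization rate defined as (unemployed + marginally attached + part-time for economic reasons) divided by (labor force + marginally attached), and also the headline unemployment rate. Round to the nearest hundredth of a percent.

Broad underutilization rate ≈ 9.29%; headline unemployment rate ≈ 3.59%.

Labor force = 111,519 + 4,152 = 115,671.
Numerator = 4,152 + 1,131 + 5,570 = 10,853.
Denominator = 115,671 + 1,131 = 116,802.
Broad rate = 10,853 / 116,802 = 9.29%.
Headline unemployment rate = 4,152 / 115,671 = 3.59%.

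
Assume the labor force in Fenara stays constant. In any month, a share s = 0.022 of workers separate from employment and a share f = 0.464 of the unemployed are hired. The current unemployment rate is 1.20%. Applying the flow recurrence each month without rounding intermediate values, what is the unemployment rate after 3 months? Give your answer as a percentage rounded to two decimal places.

With a fixed labor force, u_{t+1} = u_t + s·(1−u_t) − f·u_t = u_t·(1−s−f) + s.
Here 1−s−f = 0.514 and s = 0.022.
u_1 = 0.012000 × 0.514 + 0.022 = 0.028168.
u_2 = 0.028168 × 0.514 + 0.022 = 0.036478.
u_3 = 0.036478 × 0.514 + 0.022 = 0.040750.

Unemployment rate after three months ≈ 4.07%.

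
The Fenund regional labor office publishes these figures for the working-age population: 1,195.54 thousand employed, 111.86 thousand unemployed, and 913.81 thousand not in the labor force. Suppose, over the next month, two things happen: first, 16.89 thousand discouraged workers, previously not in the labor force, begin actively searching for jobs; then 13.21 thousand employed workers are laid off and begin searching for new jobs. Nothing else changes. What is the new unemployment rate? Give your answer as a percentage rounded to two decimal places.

Initially, labor force = 1,195.54 + 111.86 = 1,307.40 thousand, so u = 111.86/1,307.40 = 8.56%.
After the first change, unemployed and labor force both rise by 16.89 → E = 1,195.54, U = 128.75, labor force = 1,324.29 thousand.
After the second change, employed falls and unemployed rises by 13.21; labor force unchanged → E = 1,182.33, U = 141.96, labor force = 1,324.29 thousand.
New unemployment rate = 141.96 / 1,324.29 = 10.72%.

New unemployment rate ≈ 10.72%.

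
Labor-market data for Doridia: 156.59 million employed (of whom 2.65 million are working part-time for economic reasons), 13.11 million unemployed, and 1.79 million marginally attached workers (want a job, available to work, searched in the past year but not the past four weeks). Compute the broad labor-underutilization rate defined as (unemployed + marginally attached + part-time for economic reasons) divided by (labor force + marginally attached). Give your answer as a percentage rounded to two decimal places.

Broad underutilization rate ≈ 10.23%.

Labor force = 156.59 + 13.11 = 169.70 million.
Numerator = 13.11 + 1.79 + 2.65 = 17.55 million.
Denominator = 169.70 + 1.79 = 171.49 million.
Broad rate = 17.55 / 171.49 = 10.23%.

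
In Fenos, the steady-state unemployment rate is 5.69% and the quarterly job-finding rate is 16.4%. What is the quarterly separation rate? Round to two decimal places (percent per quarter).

Separation rate ≈ 0.99% per quarter.

From u* = s/(s+f): s = u·f/(1−u).
s = 0.0569 × 16.4 / (1 − 0.0569) = 0.9332 / 0.9431 ≈ 0.99% per quarter.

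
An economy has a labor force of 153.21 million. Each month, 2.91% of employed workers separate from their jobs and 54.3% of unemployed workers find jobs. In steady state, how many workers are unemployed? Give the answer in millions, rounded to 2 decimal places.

Steady-state unemployment rate u* = s/(s+f) = 2.91/(2.91+54.3) = 0.050865.
Unemployed = u* × labor force = 0.050865 × 153.21 ≈ 7.79 million.

About 7.79 million are unemployed in steady state.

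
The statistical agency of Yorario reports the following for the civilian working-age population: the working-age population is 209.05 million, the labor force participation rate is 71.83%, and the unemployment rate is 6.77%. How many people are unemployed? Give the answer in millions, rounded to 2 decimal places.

About 10.17 million are unemployed.

Labor force = 0.7183 × 209.05 = 150.16 million.
Unemployed = 0.0677 × 150.16 ≈ 10.17 million.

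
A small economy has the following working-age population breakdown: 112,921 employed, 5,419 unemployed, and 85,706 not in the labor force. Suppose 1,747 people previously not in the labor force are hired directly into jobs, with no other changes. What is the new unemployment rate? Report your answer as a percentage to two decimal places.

New unemployment rate ≈ 4.51%.

Initially, labor force = 112,921 + 5,419 = 118,340, so u = 5,419/118,340 = 4.58%.
After the change, employed and labor force both rise by 1,747; unemployed unchanged → E = 114,668, U = 5,419, labor force = 120,087.
New unemployment rate = 5,419 / 120,087 = 4.51%.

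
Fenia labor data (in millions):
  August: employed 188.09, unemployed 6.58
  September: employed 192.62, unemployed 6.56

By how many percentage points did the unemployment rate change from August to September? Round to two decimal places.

August: labor force = 188.09 + 6.58 = 194.67; u = 6.58/194.67 = 3.38%.
September: labor force = 192.62 + 6.56 = 199.18; u = 6.56/199.18 = 3.29%.
Change = 3.29% − 3.38% = −0.09 pp.

The unemployment rate changed by −0.09 percentage points.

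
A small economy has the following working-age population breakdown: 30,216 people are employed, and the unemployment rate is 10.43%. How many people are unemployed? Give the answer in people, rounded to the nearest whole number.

Let U be the number unemployed. The labor force is E + U, and U/(E+U) = 0.1043.
So U = 0.1043 × 30,216 / (1 − 0.1043) = 3151.53 / 0.8957 ≈ 3,519.

About 3,519 are unemployed.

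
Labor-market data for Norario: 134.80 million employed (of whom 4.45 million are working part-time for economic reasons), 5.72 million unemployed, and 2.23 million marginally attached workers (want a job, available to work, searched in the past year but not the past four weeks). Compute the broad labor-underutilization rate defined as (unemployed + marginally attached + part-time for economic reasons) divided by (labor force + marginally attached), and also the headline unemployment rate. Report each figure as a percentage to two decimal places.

Broad underutilization rate ≈ 8.69%; headline unemployment rate ≈ 4.07%.

Labor force = 134.80 + 5.72 = 140.52 million.
Numerator = 5.72 + 2.23 + 4.45 = 12.40 million.
Denominator = 140.52 + 2.23 = 142.75 million.
Broad rate = 12.40 / 142.75 = 8.69%.
Headline unemployment rate = 5.72 / 140.52 = 4.07%.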